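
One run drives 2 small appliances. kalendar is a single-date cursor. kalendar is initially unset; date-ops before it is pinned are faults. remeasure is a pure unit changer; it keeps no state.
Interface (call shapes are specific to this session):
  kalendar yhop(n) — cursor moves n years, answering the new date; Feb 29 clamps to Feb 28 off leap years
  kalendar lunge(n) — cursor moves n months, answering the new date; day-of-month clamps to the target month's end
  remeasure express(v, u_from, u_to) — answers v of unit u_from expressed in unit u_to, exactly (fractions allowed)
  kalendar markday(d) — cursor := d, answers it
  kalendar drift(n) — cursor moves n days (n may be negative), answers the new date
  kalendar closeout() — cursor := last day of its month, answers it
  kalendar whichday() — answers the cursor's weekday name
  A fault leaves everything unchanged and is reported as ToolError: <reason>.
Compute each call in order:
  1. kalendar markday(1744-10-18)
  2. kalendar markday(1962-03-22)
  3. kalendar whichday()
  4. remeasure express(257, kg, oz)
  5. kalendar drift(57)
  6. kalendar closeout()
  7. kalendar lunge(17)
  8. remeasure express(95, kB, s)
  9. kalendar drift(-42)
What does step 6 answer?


I try kalendar markday on d='1744-10-18', yielding 1744-10-18.
Using kalendar markday on d='1962-03-22', — result: 1962-03-22.
Invoking kalendar whichday(), yielding Thursday.
Invoking remeasure express on v='257', u_from='kg', u_to='oz', and observe 411200000000/45359237.
Then kalendar drift on n='57', — result: 1962-05-18.
Calling kalendar closeout(), which returns 1962-05-31.
I call kalendar lunge on n='17', which returns 1963-10-31.
Invoking remeasure express on v='95', u_from='kB', u_to='s', — result: ToolError: incompatible units.
Invoking kalendar drift on n='-42', and get 1963-09-19.

Answer: 1962-05-31


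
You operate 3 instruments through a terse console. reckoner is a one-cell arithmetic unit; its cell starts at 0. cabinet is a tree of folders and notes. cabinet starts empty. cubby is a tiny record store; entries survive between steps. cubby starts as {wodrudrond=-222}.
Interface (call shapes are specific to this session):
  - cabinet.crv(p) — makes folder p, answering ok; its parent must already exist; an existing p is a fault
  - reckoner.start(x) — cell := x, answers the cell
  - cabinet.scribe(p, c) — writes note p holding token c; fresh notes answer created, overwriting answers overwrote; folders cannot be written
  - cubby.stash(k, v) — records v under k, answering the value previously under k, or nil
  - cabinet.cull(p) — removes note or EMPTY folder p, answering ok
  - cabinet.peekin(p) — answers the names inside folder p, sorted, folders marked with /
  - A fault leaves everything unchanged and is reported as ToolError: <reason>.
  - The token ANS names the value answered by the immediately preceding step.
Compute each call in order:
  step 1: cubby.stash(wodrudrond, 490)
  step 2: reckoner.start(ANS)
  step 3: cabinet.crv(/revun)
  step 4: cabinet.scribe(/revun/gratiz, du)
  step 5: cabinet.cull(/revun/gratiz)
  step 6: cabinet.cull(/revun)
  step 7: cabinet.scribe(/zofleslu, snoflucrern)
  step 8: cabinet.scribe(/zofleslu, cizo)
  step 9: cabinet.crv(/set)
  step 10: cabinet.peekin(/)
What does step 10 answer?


Answer: [set/, zofleslu]

Derivation:
% 1. cubby.stash(k=wodrudrond, v=490) -> -222
% 2. reckoner.start(x=ANS) -> -222
% 3. cabinet.crv(p=/revun) -> ok
% 4. cabinet.scribe(p=/revun/gratiz, c=du) -> created
% 5. cabinet.cull(p=/revun/gratiz) -> ok
% 6. cabinet.cull(p=/revun) -> ok
% 7. cabinet.scribe(p=/zofleslu, c=snoflucrern) -> created
% 8. cabinet.scribe(p=/zofleslu, c=cizo) -> overwrote
% 9. cabinet.crv(p=/set) -> ok
% 10. cabinet.peekin(p=/) -> [set/, zofleslu]


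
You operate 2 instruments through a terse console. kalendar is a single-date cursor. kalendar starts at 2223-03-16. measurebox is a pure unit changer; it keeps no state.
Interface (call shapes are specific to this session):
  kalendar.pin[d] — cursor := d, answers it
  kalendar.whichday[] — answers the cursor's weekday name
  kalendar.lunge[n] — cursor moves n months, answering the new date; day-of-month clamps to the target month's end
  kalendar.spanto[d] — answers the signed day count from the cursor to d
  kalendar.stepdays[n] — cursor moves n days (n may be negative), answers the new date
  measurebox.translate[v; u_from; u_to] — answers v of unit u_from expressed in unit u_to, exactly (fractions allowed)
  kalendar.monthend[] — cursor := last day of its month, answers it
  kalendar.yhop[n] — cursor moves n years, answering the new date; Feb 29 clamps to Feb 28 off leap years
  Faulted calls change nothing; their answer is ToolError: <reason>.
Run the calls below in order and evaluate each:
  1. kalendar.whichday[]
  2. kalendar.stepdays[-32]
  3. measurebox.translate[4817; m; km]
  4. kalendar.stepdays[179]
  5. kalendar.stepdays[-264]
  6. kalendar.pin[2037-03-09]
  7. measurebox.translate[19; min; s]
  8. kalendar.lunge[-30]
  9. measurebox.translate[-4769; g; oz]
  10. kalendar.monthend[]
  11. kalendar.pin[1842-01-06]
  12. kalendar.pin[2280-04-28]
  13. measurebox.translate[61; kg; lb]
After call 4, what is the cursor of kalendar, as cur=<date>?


;; kalendar.whichday() == Sunday
;; kalendar.stepdays(-32) == 2223-02-12
;; measurebox.translate(4817, m, km) == 4817/1000
;; kalendar.stepdays(179) == 2223-08-10
;; kalendar.stepdays(-264) == 2222-11-19
;; kalendar.pin(2037-03-09) == 2037-03-09
;; measurebox.translate(19, min, s) == 1140
;; kalendar.lunge(-30) == 2034-09-09
;; measurebox.translate(-4769, g, oz) == -7630400000/45359237
;; kalendar.monthend() == 2034-09-30
;; kalendar.pin(1842-01-06) == 1842-01-06
;; kalendar.pin(2280-04-28) == 2280-04-28
;; measurebox.translate(61, kg, lb) == 6100000000/45359237

Answer: cur=2223-08-10


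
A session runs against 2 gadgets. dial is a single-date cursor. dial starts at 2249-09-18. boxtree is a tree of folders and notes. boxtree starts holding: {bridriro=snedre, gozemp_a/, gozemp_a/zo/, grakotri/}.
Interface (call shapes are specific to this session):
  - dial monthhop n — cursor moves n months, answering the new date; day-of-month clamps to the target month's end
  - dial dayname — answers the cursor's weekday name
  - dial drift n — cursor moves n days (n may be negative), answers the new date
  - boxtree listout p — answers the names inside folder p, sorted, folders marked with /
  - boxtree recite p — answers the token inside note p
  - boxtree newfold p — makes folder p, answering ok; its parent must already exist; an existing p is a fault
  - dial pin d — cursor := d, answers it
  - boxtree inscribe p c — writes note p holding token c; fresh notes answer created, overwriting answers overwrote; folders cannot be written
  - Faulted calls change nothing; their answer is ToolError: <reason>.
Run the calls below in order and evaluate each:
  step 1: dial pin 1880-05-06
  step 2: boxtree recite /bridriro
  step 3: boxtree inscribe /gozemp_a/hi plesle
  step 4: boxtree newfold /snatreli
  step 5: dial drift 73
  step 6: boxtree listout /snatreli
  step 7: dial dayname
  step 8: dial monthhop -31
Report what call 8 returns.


$ dial pin 1880-05-06
= 1880-05-06
$ boxtree recite /bridriro
= snedre
$ boxtree inscribe /gozemp_a/hi plesle
= created
$ boxtree newfold /snatreli
= ok
$ dial drift 73
= 1880-07-18
$ boxtree listout /snatreli
= []
$ dial dayname
= Sunday
$ dial monthhop -31
= 1877-12-18

Answer: 1877-12-18


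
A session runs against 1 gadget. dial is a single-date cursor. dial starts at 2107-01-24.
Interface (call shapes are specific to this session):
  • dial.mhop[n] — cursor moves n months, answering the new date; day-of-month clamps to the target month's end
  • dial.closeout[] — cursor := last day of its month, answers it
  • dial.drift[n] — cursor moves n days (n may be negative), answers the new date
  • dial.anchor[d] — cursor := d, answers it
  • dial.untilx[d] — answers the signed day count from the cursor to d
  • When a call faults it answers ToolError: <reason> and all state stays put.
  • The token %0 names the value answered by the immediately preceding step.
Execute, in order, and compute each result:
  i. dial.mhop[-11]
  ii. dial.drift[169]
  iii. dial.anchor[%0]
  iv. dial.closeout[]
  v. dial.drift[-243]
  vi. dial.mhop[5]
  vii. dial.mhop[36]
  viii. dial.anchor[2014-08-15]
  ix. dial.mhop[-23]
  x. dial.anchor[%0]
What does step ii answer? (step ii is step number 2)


>> dial.mhop(-11)
<< 2106-02-24
>> dial.drift(169)
<< 2106-08-12
>> dial.anchor(%0)
<< 2106-08-12
>> dial.closeout()
<< 2106-08-31
>> dial.drift(-243)
<< 2105-12-31
>> dial.mhop(5)
<< 2106-05-31
>> dial.mhop(36)
<< 2109-05-31
>> dial.anchor(2014-08-15)
<< 2014-08-15
>> dial.mhop(-23)
<< 2012-09-15
>> dial.anchor(%0)
<< 2012-09-15

Answer: 2106-08-12


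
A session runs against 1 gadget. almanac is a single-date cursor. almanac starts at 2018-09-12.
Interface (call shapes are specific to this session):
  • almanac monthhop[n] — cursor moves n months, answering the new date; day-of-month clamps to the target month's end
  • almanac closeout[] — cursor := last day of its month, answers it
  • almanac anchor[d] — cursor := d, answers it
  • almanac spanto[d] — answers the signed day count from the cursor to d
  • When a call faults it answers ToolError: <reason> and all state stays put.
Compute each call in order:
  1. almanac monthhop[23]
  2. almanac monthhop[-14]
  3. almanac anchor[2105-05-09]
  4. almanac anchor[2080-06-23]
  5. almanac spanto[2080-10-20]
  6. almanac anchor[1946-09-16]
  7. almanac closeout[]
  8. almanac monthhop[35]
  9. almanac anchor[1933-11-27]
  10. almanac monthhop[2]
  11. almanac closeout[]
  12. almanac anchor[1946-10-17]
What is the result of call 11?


Answer: 1934-01-31

Derivation:
% almanac monthhop(n→23) : 2020-08-12
% almanac monthhop(n→-14) : 2019-06-12
% almanac anchor(d→2105-05-09) : 2105-05-09
% almanac anchor(d→2080-06-23) : 2080-06-23
% almanac spanto(d→2080-10-20) : 119
% almanac anchor(d→1946-09-16) : 1946-09-16
% almanac closeout() : 1946-09-30
% almanac monthhop(n→35) : 1949-08-30
% almanac anchor(d→1933-11-27) : 1933-11-27
% almanac monthhop(n→2) : 1934-01-27
% almanac closeout() : 1934-01-31
% almanac anchor(d→1946-10-17) : 1946-10-17


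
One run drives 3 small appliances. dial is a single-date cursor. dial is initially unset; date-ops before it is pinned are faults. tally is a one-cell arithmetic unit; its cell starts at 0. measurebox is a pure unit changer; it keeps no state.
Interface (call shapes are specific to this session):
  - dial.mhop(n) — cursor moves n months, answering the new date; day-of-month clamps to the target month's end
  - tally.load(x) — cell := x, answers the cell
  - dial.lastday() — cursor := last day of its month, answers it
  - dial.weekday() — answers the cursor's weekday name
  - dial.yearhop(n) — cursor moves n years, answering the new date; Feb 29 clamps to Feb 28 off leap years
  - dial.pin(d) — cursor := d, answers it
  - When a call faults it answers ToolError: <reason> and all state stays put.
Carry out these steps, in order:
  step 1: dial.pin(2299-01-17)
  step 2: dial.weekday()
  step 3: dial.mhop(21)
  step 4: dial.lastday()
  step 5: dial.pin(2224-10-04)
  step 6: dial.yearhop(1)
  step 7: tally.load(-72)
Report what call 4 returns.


·→ dial.pin(2299-01-17)
·← 2299-01-17
·→ dial.weekday()
·← Tuesday
·→ dial.mhop(21)
·← 2300-10-17
·→ dial.lastday()
·← 2300-10-31
·→ dial.pin(2224-10-04)
·← 2224-10-04
·→ dial.yearhop(1)
·← 2225-10-04
·→ tally.load(-72)
·← -72

Answer: 2300-10-31


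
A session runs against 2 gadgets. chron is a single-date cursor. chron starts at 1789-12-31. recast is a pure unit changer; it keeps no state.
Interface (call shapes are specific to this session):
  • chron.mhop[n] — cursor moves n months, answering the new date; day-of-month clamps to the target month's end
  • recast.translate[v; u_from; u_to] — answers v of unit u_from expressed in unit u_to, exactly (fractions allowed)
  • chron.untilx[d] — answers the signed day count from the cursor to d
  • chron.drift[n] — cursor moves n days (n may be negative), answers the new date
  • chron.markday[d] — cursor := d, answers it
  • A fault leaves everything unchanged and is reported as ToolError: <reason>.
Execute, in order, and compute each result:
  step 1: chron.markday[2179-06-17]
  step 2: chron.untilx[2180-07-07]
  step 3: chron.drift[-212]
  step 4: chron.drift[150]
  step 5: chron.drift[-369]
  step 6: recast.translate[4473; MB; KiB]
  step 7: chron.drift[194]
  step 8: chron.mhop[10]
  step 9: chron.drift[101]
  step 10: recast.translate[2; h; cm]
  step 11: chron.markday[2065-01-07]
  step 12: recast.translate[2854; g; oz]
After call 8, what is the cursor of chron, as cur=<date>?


~$ chron.markday 2179-06-17
[out] 2179-06-17
~$ chron.untilx 2180-07-07
[out] 386
~$ chron.drift -212
[out] 2178-11-17
~$ chron.drift 150
[out] 2179-04-16
~$ chron.drift -369
[out] 2178-04-12
~$ recast.translate 4473 MB KiB
[out] 69890625/16
~$ chron.drift 194
[out] 2178-10-23
~$ chron.mhop 10
[out] 2179-08-23
~$ chron.drift 101
[out] 2179-12-02
~$ recast.translate 2 h cm
[out] ToolError: incompatible units
~$ chron.markday 2065-01-07
[out] 2065-01-07
~$ recast.translate 2854 g oz
[out] 4566400000/45359237

Answer: cur=2179-08-23


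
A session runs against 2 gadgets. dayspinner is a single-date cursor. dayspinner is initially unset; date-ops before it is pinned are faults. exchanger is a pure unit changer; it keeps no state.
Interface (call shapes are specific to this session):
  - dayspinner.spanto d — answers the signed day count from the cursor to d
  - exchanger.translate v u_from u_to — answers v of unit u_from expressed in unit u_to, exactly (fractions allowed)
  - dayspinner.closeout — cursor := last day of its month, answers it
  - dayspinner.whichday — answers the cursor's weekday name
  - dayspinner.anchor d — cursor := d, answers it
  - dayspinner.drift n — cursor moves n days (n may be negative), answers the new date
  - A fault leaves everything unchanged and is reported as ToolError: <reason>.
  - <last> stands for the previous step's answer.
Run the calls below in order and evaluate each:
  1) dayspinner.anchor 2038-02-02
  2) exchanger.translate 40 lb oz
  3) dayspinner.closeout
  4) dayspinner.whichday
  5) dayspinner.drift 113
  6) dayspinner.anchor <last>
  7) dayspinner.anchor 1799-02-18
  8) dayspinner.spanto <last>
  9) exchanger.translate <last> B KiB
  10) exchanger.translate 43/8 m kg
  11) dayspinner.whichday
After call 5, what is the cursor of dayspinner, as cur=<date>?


Answer: cur=2038-06-21

Derivation:
-- anchor(d→2038-02-02) -> 2038-02-02
-- translate(v→40, u_from→lb, u_to→oz) -> 640
-- closeout() -> 2038-02-28
-- whichday() -> Sunday
-- drift(n→113) -> 2038-06-21
-- anchor(d→<last>) -> 2038-06-21
-- anchor(d→1799-02-18) -> 1799-02-18
-- spanto(d→<last>) -> 0
-- translate(v→<last>, u_from→B, u_to→KiB) -> 0
-- translate(v→43/8, u_from→m, u_to→kg) -> ToolError: incompatible units
-- whichday() -> Monday


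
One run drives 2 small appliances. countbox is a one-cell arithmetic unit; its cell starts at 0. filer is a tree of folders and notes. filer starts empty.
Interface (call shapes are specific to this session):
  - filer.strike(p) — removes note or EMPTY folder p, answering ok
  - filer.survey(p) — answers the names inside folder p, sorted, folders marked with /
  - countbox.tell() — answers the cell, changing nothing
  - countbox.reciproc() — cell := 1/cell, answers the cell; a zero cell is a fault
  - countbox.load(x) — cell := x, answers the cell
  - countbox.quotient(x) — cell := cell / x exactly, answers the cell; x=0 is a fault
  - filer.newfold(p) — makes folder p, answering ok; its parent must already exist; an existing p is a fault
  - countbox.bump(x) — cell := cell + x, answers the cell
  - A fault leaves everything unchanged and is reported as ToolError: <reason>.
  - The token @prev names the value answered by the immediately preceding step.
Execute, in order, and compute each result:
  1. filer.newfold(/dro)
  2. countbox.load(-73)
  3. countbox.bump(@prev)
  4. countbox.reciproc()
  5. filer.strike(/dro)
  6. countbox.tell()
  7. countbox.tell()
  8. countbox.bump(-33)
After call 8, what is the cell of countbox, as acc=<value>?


·→ newfold(p='/dro')
·← ok
·→ load(x='-73')
·← -73
·→ bump(x='@prev')
·← -146
·→ reciproc()
·← -1/146
·→ strike(p='/dro')
·← ok
·→ tell()
·← -1/146
·→ tell()
·← -1/146
·→ bump(x='-33')
·← -4819/146

Answer: acc=-4819/146


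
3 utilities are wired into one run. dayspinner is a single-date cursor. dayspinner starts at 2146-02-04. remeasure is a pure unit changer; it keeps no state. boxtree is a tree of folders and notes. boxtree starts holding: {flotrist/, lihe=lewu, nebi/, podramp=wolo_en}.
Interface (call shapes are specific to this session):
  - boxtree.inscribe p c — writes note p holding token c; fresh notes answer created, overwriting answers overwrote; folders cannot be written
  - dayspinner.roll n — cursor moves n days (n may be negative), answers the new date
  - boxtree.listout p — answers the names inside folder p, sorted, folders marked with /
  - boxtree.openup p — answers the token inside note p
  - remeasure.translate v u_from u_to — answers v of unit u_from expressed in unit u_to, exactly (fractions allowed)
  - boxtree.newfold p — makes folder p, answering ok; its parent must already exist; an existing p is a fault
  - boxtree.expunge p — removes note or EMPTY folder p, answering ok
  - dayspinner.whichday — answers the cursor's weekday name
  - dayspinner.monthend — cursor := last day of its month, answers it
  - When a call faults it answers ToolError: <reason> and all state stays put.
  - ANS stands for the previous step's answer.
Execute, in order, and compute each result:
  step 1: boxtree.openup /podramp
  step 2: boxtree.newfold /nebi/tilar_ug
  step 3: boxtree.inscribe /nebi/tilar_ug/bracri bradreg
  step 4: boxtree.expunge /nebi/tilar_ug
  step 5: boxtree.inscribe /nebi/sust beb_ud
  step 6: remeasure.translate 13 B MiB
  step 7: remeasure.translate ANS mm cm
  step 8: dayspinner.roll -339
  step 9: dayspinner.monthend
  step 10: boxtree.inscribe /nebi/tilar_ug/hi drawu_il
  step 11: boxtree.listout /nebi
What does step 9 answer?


Then boxtree.openup using p→/podramp, giving wolo_en.
Next I call boxtree.newfold using p→/nebi/tilar_ug, → ok.
I run boxtree.inscribe using p→/nebi/tilar_ug/bracri, c→bradreg, and observe created.
Calling boxtree.expunge using p→/nebi/tilar_ug, — result: ToolError: not empty.
Calling boxtree.inscribe using p→/nebi/sust, c→beb_ud, and see created.
Now I run remeasure.translate using v→13, u_from→B, u_to→MiB, → 13/1048576.
Then remeasure.translate using v→ANS, u_from→mm, u_to→cm: 13/10485760.
I run dayspinner.roll using n→-339, — result: 2145-03-02.
I run dayspinner.monthend, which returns 2145-03-31.
Calling boxtree.inscribe using p→/nebi/tilar_ug/hi, c→drawu_il, giving created.
I use boxtree.listout using p→/nebi, and see [sust, tilar_ug/].

Answer: 2145-03-31


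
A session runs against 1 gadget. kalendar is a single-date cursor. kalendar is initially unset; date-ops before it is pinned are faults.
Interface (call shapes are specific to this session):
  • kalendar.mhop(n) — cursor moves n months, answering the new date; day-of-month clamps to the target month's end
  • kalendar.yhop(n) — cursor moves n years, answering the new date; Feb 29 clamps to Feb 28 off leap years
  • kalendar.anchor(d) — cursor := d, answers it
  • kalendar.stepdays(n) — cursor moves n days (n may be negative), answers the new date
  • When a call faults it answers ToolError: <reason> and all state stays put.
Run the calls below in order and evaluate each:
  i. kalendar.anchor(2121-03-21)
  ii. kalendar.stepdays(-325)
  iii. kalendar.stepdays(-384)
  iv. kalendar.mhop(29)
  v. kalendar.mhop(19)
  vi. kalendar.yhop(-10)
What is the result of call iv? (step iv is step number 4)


Answer: 2121-09-12

Derivation:
$ kalendar.anchor 2121-03-21
[out] 2121-03-21
$ kalendar.stepdays -325
[out] 2120-04-30
$ kalendar.stepdays -384
[out] 2119-04-12
$ kalendar.mhop 29
[out] 2121-09-12
$ kalendar.mhop 19
[out] 2123-04-12
$ kalendar.yhop -10
[out] 2113-04-12


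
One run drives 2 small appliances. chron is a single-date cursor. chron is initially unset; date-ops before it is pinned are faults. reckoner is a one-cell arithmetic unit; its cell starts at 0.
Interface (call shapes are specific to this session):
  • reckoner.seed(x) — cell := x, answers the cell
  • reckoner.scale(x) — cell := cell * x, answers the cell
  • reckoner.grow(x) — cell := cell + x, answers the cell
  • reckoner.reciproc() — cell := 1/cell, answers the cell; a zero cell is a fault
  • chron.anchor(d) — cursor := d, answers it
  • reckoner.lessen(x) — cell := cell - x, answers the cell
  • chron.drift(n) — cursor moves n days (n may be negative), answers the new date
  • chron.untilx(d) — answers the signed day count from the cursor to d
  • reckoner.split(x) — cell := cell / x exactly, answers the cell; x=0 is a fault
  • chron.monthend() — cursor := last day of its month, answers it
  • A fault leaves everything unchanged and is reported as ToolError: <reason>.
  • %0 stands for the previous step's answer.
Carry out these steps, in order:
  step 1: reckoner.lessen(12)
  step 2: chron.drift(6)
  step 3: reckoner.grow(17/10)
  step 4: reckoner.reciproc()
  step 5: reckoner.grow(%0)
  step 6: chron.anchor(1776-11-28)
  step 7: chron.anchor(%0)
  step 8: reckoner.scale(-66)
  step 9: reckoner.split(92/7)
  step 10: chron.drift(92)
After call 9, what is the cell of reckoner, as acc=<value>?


→ reckoner.lessen(x: 12)
← -12
→ chron.drift(n: 6)
← ToolError: no date set
→ reckoner.grow(x: 17/10)
← -103/10
→ reckoner.reciproc()
← -10/103
→ reckoner.grow(x: %0)
← -20/103
→ chron.anchor(d: 1776-11-28)
← 1776-11-28
→ chron.anchor(d: %0)
← 1776-11-28
→ reckoner.scale(x: -66)
← 1320/103
→ reckoner.split(x: 92/7)
← 2310/2369
→ chron.drift(n: 92)
← 1777-02-28

Answer: acc=2310/2369


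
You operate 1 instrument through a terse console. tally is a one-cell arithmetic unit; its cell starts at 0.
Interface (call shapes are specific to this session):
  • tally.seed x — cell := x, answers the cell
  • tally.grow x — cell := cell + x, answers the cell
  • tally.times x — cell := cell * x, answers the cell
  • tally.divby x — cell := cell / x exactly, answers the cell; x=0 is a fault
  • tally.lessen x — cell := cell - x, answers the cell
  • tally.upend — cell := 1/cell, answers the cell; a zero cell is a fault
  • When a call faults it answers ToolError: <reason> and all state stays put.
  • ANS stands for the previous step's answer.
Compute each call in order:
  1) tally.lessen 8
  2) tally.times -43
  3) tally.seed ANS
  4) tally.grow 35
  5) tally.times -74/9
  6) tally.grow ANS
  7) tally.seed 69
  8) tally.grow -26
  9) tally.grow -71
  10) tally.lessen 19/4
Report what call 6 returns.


Answer: -56092/9

Derivation:
~$ tally.lessen x='8'
:: -8
~$ tally.times x='-43'
:: 344
~$ tally.seed x='ANS'
:: 344
~$ tally.grow x='35'
:: 379
~$ tally.times x='-74/9'
:: -28046/9
~$ tally.grow x='ANS'
:: -56092/9
~$ tally.seed x='69'
:: 69
~$ tally.grow x='-26'
:: 43
~$ tally.grow x='-71'
:: -28
~$ tally.lessen x='19/4'
:: -131/4


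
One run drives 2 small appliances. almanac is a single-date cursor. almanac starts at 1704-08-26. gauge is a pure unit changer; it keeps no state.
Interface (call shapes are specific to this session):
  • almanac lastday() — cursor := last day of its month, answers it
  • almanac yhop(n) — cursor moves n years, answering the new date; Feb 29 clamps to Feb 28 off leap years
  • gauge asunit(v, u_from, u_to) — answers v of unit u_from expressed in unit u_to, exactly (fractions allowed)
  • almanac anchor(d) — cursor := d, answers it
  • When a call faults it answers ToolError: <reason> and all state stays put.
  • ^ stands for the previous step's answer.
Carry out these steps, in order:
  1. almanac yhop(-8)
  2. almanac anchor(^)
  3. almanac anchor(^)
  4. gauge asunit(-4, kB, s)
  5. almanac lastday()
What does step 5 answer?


;; 1. almanac yhop(n: -8) : 1696-08-26
;; 2. almanac anchor(d: ^) : 1696-08-26
;; 3. almanac anchor(d: ^) : 1696-08-26
;; 4. gauge asunit(v: -4, u_from: kB, u_to: s) : ToolError: incompatible units
;; 5. almanac lastday() : 1696-08-31

Answer: 1696-08-31


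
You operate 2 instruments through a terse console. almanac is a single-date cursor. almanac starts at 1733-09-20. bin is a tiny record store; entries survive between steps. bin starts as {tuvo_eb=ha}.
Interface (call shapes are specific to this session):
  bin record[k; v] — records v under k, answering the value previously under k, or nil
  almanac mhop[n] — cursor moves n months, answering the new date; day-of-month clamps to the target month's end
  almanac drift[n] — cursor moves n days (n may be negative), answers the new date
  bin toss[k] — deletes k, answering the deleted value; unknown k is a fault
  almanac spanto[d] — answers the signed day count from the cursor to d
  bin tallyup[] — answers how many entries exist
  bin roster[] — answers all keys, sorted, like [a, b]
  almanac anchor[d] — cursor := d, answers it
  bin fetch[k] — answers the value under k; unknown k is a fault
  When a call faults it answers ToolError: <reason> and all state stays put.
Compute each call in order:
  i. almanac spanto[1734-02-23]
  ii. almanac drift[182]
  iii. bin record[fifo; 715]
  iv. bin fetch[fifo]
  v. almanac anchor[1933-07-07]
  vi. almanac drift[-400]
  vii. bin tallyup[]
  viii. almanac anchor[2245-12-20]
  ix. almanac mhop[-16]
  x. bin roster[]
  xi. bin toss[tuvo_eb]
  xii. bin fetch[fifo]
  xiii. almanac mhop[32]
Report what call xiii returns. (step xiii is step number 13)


Act: almanac spanto[d→1734-02-23]
Obs: 156
Act: almanac drift[n→182]
Obs: 1734-03-21
Act: bin record[k→fifo; v→715]
Obs: nil
Act: bin fetch[k→fifo]
Obs: 715
Act: almanac anchor[d→1933-07-07]
Obs: 1933-07-07
Act: almanac drift[n→-400]
Obs: 1932-06-02
Act: bin tallyup[]
Obs: 2
Act: almanac anchor[d→2245-12-20]
Obs: 2245-12-20
Act: almanac mhop[n→-16]
Obs: 2244-08-20
Act: bin roster[]
Obs: [fifo, tuvo_eb]
Act: bin toss[k→tuvo_eb]
Obs: ha
Act: bin fetch[k→fifo]
Obs: 715
Act: almanac mhop[n→32]
Obs: 2247-04-20

Answer: 2247-04-20


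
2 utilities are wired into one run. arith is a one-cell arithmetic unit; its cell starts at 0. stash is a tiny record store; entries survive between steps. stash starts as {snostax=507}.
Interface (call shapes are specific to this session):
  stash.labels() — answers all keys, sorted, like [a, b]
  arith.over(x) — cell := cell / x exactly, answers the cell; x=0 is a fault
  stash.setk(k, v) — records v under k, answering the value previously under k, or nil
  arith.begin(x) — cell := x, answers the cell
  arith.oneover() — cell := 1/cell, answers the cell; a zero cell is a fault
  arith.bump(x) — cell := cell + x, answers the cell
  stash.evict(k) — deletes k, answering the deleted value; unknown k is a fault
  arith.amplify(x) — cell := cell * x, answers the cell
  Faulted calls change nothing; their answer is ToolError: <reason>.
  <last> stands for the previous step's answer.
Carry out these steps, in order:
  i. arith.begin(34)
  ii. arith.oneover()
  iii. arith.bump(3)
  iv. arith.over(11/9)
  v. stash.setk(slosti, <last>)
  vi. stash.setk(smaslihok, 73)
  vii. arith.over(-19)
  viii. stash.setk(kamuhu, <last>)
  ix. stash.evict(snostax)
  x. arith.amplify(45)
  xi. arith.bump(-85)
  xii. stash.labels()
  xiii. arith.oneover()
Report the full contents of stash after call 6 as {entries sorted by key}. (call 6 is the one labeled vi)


Answer: {slosti=927/374, smaslihok=73, snostax=507}

Derivation:
CALL arith.begin[x: 34]
RET  34
CALL arith.oneover[]
RET  1/34
CALL arith.bump[x: 3]
RET  103/34
CALL arith.over[x: 11/9]
RET  927/374
CALL stash.setk[k: slosti; v: <last>]
RET  nil
CALL stash.setk[k: smaslihok; v: 73]
RET  nil
CALL arith.over[x: -19]
RET  -927/7106
CALL stash.setk[k: kamuhu; v: <last>]
RET  nil
CALL stash.evict[k: snostax]
RET  507
CALL arith.amplify[x: 45]
RET  -41715/7106
CALL arith.bump[x: -85]
RET  -645725/7106
CALL stash.labels[]
RET  [kamuhu, slosti, smaslihok]
CALL arith.oneover[]
RET  -7106/645725


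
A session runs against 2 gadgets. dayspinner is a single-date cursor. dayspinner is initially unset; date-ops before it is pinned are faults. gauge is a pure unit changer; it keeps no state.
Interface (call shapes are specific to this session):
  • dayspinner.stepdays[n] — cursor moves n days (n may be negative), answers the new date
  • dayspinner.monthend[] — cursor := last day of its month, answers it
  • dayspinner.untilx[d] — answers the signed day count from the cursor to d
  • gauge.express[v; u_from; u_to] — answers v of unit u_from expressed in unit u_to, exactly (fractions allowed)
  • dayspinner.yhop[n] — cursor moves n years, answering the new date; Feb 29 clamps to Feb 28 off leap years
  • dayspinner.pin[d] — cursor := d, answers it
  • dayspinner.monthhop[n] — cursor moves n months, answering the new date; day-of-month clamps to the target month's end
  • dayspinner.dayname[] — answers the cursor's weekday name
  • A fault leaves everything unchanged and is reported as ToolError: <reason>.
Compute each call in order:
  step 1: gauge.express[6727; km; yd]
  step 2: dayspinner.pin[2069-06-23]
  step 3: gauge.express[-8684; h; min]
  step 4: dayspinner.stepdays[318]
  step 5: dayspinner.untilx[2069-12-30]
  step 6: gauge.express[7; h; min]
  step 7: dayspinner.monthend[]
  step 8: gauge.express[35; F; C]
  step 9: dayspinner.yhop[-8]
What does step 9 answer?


I try express(6727, km, yd): 8408750000/1143.
Now I run pin(2069-06-23), yielding 2069-06-23.
I run express(-8684, h, min): -521040.
I use stepdays(318), → 2070-05-07.
Then untilx(2069-12-30), and observe -128.
I call express(7, h, min), yielding 420.
Invoking monthend(), yielding 2070-05-31.
Then express(35, F, C), giving 5/3.
Next I call yhop(-8), — result: 2062-05-31.

Answer: 2062-05-31


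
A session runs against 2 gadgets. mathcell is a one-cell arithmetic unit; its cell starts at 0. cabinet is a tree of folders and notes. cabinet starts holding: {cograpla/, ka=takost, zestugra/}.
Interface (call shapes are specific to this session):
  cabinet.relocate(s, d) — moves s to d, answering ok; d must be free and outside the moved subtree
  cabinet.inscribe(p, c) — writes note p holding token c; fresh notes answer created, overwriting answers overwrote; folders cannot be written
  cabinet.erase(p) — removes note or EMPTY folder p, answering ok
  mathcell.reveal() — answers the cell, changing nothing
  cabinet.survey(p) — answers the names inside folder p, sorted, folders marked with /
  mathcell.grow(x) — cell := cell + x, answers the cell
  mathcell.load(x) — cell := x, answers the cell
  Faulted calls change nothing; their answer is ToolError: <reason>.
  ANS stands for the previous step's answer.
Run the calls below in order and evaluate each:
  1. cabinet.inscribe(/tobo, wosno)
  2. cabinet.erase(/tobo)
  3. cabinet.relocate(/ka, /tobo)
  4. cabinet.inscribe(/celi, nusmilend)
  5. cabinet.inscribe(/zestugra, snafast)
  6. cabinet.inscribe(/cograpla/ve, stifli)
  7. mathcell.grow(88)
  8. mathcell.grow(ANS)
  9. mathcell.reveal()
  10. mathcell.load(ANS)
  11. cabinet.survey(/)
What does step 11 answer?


I run cabinet.inscribe using p='/tobo', c='wosno', giving created.
Invoking cabinet.erase using p='/tobo', and get ok.
Then cabinet.relocate using s='/ka', d='/tobo': ok.
I use cabinet.inscribe using p='/celi', c='nusmilend', and observe created.
I invoke cabinet.inscribe using p='/zestugra', c='snafast': ToolError: is a directory.
Using cabinet.inscribe using p='/cograpla/ve', c='stifli', giving created.
Now I run mathcell.grow using x='88', which returns 88.
I try mathcell.grow using x='ANS': 176.
Invoking mathcell.reveal, which returns 176.
Using mathcell.load using x='ANS': 176.
I try cabinet.survey using p='/', — result: [celi, cograpla/, tobo, zestugra/].

Answer: [celi, cograpla/, tobo, zestugra/]


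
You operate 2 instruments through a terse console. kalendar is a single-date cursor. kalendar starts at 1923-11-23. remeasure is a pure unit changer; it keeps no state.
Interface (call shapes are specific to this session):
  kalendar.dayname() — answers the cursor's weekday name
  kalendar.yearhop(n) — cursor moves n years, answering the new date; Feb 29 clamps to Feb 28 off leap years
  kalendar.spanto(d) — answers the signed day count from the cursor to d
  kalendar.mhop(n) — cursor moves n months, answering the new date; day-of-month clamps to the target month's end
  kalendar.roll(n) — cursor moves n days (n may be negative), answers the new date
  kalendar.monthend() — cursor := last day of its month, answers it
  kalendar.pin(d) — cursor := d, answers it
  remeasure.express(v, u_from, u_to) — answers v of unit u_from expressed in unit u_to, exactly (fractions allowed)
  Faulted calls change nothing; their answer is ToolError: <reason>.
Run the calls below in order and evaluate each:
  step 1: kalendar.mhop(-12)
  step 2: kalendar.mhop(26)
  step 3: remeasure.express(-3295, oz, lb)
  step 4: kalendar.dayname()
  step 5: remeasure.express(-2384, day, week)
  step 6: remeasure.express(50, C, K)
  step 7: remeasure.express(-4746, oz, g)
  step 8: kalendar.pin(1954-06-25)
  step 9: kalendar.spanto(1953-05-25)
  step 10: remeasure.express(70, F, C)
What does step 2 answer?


Now I run mhop passing n='-12', giving 1922-11-23.
Using mhop passing n='26', and get 1925-01-23.
I try express passing v='-3295', u_from='oz', u_to='lb', and observe -3295/16.
Then dayname(), → Friday.
I invoke express passing v='-2384', u_from='day', u_to='week', and get -2384/7.
Using express passing v='50', u_from='C', u_to='K', → 6463/20.
I use express passing v='-4746', u_from='oz', u_to='g', giving -107637469401/800000.
I invoke pin passing d='1954-06-25', — result: 1954-06-25.
Now I run spanto passing d='1953-05-25': -396.
Calling express passing v='70', u_from='F', u_to='C', — result: 190/9.

Answer: 1925-01-23


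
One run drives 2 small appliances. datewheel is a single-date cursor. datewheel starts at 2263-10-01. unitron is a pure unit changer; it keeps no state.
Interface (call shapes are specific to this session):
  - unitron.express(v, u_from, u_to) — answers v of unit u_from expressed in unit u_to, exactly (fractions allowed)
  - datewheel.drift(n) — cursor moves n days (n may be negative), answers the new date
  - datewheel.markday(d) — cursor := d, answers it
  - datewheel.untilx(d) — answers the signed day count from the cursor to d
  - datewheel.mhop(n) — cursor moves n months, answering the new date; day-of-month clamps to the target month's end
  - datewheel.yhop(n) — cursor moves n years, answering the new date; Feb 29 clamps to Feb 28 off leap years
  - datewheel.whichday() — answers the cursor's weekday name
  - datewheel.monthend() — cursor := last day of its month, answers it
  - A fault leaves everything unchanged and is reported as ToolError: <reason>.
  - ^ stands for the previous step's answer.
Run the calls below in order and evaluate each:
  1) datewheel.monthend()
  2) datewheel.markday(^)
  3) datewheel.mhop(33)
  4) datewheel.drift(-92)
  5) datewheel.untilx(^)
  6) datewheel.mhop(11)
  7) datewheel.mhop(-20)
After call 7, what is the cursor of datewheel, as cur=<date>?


Answer: cur=2265-07-30

Derivation:
> datewheel.monthend
  2263-10-31
> datewheel.markday d→^
  2263-10-31
> datewheel.mhop n→33
  2266-07-31
> datewheel.drift n→-92
  2266-04-30
> datewheel.untilx d→^
  0
> datewheel.mhop n→11
  2267-03-30
> datewheel.mhop n→-20
  2265-07-30


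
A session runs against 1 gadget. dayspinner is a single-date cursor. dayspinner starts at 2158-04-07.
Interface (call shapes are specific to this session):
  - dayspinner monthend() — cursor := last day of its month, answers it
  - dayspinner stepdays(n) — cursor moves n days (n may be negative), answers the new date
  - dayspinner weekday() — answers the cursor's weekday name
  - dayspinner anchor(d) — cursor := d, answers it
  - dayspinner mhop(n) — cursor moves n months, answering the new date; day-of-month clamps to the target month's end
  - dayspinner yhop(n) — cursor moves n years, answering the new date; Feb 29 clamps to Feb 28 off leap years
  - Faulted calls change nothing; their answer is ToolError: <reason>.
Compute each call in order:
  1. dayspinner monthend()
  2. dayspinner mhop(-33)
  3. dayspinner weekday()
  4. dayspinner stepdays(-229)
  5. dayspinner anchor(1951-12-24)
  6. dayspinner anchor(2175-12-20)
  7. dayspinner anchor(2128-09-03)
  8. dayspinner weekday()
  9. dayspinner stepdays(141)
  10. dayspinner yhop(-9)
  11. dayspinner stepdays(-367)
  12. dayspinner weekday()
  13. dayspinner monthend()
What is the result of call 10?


Answer: 2120-01-22

Derivation:
Now I run dayspinner monthend, giving 2158-04-30.
Calling dayspinner mhop on n: -33, and observe 2155-07-30.
Calling dayspinner weekday(), → Wednesday.
I invoke dayspinner stepdays on n: -229, and see 2154-12-13.
I use dayspinner anchor on d: 1951-12-24, and see 1951-12-24.
Calling dayspinner anchor on d: 2175-12-20, → 2175-12-20.
Invoking dayspinner anchor on d: 2128-09-03, and see 2128-09-03.
I run dayspinner weekday(), → Friday.
Next I call dayspinner stepdays on n: 141, and see 2129-01-22.
Using dayspinner yhop on n: -9, and observe 2120-01-22.
Invoking dayspinner stepdays on n: -367, and see 2119-01-20.
Invoking dayspinner weekday(), → Friday.
Invoking dayspinner monthend(), and see 2119-01-31.


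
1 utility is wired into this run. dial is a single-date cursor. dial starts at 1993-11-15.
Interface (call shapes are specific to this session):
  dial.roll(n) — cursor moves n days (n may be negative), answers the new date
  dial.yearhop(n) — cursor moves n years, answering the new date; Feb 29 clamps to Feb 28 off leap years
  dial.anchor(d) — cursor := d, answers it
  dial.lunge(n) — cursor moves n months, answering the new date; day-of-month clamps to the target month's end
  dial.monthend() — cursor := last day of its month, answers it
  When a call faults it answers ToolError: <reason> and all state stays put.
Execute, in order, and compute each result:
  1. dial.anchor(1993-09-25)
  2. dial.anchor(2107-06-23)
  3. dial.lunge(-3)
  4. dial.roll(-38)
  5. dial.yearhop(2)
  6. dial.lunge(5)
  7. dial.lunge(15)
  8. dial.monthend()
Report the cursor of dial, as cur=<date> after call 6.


% 1. anchor(d: 1993-09-25) -> 1993-09-25
% 2. anchor(d: 2107-06-23) -> 2107-06-23
% 3. lunge(n: -3) -> 2107-03-23
% 4. roll(n: -38) -> 2107-02-13
% 5. yearhop(n: 2) -> 2109-02-13
% 6. lunge(n: 5) -> 2109-07-13
% 7. lunge(n: 15) -> 2110-10-13
% 8. monthend() -> 2110-10-31

Answer: cur=2109-07-13


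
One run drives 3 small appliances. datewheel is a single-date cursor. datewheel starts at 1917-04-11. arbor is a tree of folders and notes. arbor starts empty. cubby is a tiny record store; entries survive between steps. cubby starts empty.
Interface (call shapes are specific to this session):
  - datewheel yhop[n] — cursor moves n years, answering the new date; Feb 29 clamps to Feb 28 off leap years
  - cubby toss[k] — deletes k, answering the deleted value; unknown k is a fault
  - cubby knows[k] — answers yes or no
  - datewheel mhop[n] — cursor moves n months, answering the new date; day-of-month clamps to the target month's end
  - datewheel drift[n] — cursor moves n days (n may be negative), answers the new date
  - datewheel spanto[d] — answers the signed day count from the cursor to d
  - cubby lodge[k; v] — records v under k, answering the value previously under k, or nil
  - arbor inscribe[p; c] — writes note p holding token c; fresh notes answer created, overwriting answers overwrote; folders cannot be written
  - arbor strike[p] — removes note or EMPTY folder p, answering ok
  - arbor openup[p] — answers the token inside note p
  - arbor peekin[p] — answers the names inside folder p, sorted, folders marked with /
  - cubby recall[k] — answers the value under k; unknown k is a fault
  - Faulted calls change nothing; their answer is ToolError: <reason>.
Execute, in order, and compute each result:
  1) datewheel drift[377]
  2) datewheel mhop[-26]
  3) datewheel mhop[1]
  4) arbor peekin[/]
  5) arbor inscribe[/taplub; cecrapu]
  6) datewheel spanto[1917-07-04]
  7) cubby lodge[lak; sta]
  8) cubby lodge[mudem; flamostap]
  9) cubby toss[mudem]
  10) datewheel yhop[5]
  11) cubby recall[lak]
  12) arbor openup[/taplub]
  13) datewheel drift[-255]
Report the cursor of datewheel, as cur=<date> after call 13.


% datewheel drift n: 377
  1918-04-23
% datewheel mhop n: -26
  1916-02-23
% datewheel mhop n: 1
  1916-03-23
% arbor peekin p: /
  []
% arbor inscribe p: /taplub c: cecrapu
  created
% datewheel spanto d: 1917-07-04
  468
% cubby lodge k: lak v: sta
  nil
% cubby lodge k: mudem v: flamostap
  nil
% cubby toss k: mudem
  flamostap
% datewheel yhop n: 5
  1921-03-23
% cubby recall k: lak
  sta
% arbor openup p: /taplub
  cecrapu
% datewheel drift n: -255
  1920-07-11

Answer: cur=1920-07-11
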